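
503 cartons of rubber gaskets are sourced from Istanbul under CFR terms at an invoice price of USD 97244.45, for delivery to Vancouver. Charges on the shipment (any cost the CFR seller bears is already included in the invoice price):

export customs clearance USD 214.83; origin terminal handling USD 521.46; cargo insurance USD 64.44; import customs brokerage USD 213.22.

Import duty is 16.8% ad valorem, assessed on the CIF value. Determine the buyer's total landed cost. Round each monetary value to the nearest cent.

Total landed cost: USD 113870.00

CFR: the seller pays costs through ocean freight to the destination port, but not insurance.
Already in the invoice (seller's account under CFR): export clearance, origin terminal — exclude.
CIF value = CFR price + insurance = 97244.45 + 64.44 = 97308.89
Import duty = 97308.89 × 16.8% = 16347.89
Buyer bears: insurance 64.44 + brokerage 213.22 + duty 16347.89 = 16625.55
Landed cost = invoice 97244.45 + 16625.55 = 113870.00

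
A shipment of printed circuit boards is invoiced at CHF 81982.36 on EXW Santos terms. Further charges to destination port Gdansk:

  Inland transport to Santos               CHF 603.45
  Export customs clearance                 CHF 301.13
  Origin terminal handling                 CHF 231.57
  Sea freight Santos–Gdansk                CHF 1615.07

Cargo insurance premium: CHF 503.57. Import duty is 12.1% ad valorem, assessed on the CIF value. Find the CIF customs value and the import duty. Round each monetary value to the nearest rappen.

CIF = EXW price + pre-shipment costs + freight + insurance
CIF = 81982.36 + 603.45 + 301.13 + 231.57 + 1615.07 + 503.57 = 85237.15
Import duty = 85237.15 × 12.1% = 10313.70

CIF value: CHF 85237.15; import duty: CHF 10313.70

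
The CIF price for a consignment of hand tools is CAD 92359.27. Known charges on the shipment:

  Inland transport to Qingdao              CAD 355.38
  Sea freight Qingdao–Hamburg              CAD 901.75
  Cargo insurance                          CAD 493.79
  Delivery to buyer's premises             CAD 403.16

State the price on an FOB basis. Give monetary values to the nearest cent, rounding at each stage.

Not relevant to the conversion: inland to port — on the seller under both CIF and FOB; already in the CIF price and stays in the FOB price. delivery — on the buyer under both terms; not part of either seller's price.
From CIF to FOB, the seller no longer bears: freight, insurance.
FOB price = 92359.27 − 901.75 − 493.79 = 90963.73

FOB price: CAD 90963.73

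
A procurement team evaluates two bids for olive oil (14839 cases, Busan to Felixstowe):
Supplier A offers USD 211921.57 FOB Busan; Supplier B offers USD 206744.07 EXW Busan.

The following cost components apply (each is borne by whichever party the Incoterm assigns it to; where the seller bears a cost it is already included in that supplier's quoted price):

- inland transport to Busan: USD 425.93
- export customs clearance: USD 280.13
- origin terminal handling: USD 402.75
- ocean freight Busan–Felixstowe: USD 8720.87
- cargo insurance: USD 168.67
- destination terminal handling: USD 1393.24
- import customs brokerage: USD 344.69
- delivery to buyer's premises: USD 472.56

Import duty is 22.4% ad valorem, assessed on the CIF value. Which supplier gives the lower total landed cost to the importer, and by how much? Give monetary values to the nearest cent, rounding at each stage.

Supplier B is cheaper by USD 4980.08

Supplier A (FOB):
CIF value = FOB price + freight + insurance = 211921.57 + 8720.87 + 168.67 = 220811.11
Import duty = 220811.11 × 22.4% = 49461.69
Buyer bears (A): 8720.87 + 168.67 + 1393.24 + 344.69 + 472.56 = 11100.03
Landed cost (A) = invoice 211921.57 + 11100.03 + duty 49461.69 = 272483.29
Supplier B (EXW):
CIF value = EXW price + inland to port + export clearance + origin terminal + freight + insurance = 206744.07 + 425.93 + 280.13 + 402.75 + 8720.87 + 168.67 = 216742.42
Import duty = 216742.42 × 22.4% = 48550.30
Buyer bears (B): 425.93 + 280.13 + 402.75 + 8720.87 + 168.67 + 1393.24 + 344.69 + 472.56 = 12208.84
Landed cost (B) = invoice 206744.07 + 12208.84 + duty 48550.30 = 267503.21
Difference = |272483.29 − 267503.21| = 4980.08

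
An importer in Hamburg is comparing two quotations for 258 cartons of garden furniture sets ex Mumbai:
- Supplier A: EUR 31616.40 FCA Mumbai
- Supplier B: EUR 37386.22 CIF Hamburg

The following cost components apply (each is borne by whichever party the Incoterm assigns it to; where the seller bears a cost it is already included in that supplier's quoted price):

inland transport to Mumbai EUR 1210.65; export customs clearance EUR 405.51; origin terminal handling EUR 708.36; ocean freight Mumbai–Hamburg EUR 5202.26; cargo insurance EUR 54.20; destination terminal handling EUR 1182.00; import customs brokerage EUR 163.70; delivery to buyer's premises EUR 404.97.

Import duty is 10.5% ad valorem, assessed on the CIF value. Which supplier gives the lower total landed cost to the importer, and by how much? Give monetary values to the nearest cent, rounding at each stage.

Supplier B is cheaper by EUR 215.48

Supplier A (FCA):
CIF value = FCA price + origin terminal + freight + insurance = 31616.40 + 708.36 + 5202.26 + 54.20 = 37581.22
Import duty = 37581.22 × 10.5% = 3946.03
Buyer bears (A): 708.36 + 5202.26 + 54.20 + 1182.00 + 163.70 + 404.97 = 7715.49
Landed cost (A) = invoice 31616.40 + 7715.49 + duty 3946.03 = 43277.92
Supplier B (CIF):
The CIF price already equals the CIF value: 37386.22
Import duty = 37386.22 × 10.5% = 3925.55
Buyer bears (B): 1182.00 + 163.70 + 404.97 = 1750.67
Landed cost (B) = invoice 37386.22 + 1750.67 + duty 3925.55 = 43062.44
Difference = |43277.92 − 43062.44| = 215.48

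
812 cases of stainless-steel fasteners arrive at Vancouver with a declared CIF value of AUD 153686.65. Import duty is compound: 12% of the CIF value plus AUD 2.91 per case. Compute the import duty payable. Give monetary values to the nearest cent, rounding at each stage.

Ad valorem component: 153686.65 × 12% = 18442.40
Specific component: 812 × 2.91 = 2362.92
Import duty = 18442.40 + 2362.92 = 20805.32

Import duty: AUD 20805.32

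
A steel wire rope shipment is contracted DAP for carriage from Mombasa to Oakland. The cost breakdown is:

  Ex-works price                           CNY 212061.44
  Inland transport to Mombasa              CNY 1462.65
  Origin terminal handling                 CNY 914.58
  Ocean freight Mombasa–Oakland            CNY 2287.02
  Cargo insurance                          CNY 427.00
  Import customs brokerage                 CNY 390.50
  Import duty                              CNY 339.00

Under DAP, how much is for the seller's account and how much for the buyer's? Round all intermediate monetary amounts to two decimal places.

Seller: CNY 217152.69; buyer: CNY 729.50

DAP: the seller bears all costs to the named destination except import duty and clearance.
Seller's account: goods 212061.44 + inland to port 1462.65 + origin terminal 914.58 + freight 2287.02 + insurance 427.00 = 217152.69
Buyer's account: brokerage 390.50 + duty 339.00 = 729.50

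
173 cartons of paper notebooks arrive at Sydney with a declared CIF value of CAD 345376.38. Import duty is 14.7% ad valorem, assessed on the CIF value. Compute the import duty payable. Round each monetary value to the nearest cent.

Import duty = 345376.38 × 14.7% = 50770.33

Import duty: CAD 50770.33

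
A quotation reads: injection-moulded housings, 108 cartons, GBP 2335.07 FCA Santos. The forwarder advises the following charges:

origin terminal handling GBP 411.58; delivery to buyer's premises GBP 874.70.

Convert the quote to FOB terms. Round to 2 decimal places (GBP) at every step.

Not relevant to the conversion: delivery — on the buyer under both terms; not part of either seller's price.
From FCA to FOB, the seller additionally bears: origin terminal.
FOB price = 2335.07 + 411.58 = 2746.65

FOB price: GBP 2746.65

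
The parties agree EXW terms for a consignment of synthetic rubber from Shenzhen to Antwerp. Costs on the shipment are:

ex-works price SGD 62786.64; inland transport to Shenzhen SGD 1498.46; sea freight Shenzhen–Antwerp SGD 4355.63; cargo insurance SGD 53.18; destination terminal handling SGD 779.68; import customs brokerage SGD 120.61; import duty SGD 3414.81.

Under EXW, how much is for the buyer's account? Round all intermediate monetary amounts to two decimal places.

Buyer's account: SGD 10222.37

EXW: the seller makes goods available at their premises; the buyer bears all onward costs.
Seller's account: goods 62786.64 = 62786.64
Buyer's account: inland to port 1498.46 + freight 4355.63 + insurance 53.18 + destination terminal 779.68 + brokerage 120.61 + duty 3414.81 = 10222.37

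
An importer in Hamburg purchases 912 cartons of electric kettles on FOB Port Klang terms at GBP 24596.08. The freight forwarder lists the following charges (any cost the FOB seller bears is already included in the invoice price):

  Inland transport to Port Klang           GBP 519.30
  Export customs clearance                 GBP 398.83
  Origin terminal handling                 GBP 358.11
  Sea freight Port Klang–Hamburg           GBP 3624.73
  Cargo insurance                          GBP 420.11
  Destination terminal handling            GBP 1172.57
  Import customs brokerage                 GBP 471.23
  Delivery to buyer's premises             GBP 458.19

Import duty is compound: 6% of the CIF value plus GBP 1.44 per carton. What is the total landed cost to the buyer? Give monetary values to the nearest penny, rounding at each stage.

FOB: the seller bears costs until goods are on board at the origin port; the buyer bears freight, insurance and all costs thereafter.
Already in the invoice (seller's account under FOB): inland to port, export clearance, origin terminal — exclude.
CIF value = FOB price + freight + insurance = 24596.08 + 3624.73 + 420.11 = 28640.92
Ad valorem component: 28640.92 × 6% = 1718.46
Specific component: 912 × 1.44 = 1313.28
Import duty = 1718.46 + 1313.28 = 3031.74
Buyer bears: freight 3624.73 + insurance 420.11 + destination terminal 1172.57 + brokerage 471.23 + delivery 458.19 + duty 3031.74 = 9178.57
Landed cost = invoice 24596.08 + 9178.57 = 33774.65

Total landed cost: GBP 33774.65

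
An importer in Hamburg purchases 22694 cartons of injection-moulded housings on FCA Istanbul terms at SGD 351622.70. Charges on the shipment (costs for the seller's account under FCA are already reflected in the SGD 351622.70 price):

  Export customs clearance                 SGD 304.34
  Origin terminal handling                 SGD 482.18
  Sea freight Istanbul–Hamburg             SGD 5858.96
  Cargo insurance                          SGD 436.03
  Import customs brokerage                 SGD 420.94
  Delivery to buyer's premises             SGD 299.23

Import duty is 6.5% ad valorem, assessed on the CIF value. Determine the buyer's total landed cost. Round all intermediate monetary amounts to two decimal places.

FCA: the seller delivers export-cleared goods to the carrier; the buyer bears costs from that point.
Already in the invoice (seller's account under FCA): export clearance — exclude.
CIF value = FCA price + origin terminal + freight + insurance = 351622.70 + 482.18 + 5858.96 + 436.03 = 358399.87
Import duty = 358399.87 × 6.5% = 23295.99
Buyer bears: origin terminal 482.18 + freight 5858.96 + insurance 436.03 + brokerage 420.94 + delivery 299.23 + duty 23295.99 = 30793.33
Landed cost = invoice 351622.70 + 30793.33 = 382416.03

Total landed cost: SGD 382416.03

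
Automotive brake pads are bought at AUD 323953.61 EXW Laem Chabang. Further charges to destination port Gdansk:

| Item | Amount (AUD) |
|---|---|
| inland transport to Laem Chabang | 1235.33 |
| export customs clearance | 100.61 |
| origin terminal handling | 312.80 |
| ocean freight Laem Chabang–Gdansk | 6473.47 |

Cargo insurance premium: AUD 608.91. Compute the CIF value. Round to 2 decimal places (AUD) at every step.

CIF = EXW price + pre-shipment costs + freight + insurance
CIF = 323953.61 + 1235.33 + 100.61 + 312.80 + 6473.47 + 608.91 = 332684.73

CIF value: AUD 332684.73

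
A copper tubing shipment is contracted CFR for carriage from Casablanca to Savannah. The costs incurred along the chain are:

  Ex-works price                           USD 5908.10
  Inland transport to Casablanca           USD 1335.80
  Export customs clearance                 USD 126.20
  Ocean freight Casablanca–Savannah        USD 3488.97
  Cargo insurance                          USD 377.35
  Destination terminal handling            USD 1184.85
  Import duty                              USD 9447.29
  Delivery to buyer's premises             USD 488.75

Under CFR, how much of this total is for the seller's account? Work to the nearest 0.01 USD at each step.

Seller's account: USD 10859.07

CFR: the seller pays costs through ocean freight to the destination port, but not insurance.
Seller's account: goods 5908.10 + inland to port 1335.80 + export clearance 126.20 + freight 3488.97 = 10859.07
Buyer's account: insurance 377.35 + destination terminal 1184.85 + duty 9447.29 + delivery 488.75 = 11498.24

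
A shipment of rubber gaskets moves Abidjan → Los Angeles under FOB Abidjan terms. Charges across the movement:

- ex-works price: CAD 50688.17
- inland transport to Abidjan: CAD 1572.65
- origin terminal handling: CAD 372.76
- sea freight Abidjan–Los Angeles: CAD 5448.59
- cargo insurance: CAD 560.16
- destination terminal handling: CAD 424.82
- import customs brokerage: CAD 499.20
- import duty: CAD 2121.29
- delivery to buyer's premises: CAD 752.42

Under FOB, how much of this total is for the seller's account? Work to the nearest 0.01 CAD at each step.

Seller's account: CAD 52633.58

FOB: the seller bears costs until goods are on board at the origin port; the buyer bears freight, insurance and all costs thereafter.
Seller's account: goods 50688.17 + inland to port 1572.65 + origin terminal 372.76 = 52633.58
Buyer's account: freight 5448.59 + insurance 560.16 + destination terminal 424.82 + brokerage 499.20 + duty 2121.29 + delivery 752.42 = 9806.48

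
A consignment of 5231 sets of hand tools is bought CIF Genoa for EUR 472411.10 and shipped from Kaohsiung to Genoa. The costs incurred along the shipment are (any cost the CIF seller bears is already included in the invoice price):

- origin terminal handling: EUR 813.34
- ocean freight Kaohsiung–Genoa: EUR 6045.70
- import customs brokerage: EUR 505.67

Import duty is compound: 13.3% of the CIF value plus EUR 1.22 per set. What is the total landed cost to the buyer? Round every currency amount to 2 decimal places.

Total landed cost: EUR 542129.27

CIF: the seller pays costs through ocean freight and marine insurance to the destination port.
Already in the invoice (seller's account under CIF): origin terminal, freight — exclude.
The CIF price already equals the CIF value: 472411.10
Ad valorem component: 472411.10 × 13.3% = 62830.68
Specific component: 5231 × 1.22 = 6381.82
Import duty = 62830.68 + 6381.82 = 69212.50
Buyer bears: brokerage 505.67 + duty 69212.50 = 69718.17
Landed cost = invoice 472411.10 + 69718.17 = 542129.27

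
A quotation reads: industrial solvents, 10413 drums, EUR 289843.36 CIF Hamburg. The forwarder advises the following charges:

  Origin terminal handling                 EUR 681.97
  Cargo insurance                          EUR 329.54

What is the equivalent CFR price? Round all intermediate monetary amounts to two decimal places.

Not relevant to the conversion: origin terminal — on the seller under both CIF and CFR; already in the CIF price and stays in the CFR price.
From CIF to CFR, the seller no longer bears: insurance.
CFR price = 289843.36 − 329.54 = 289513.82

CFR price: EUR 289513.82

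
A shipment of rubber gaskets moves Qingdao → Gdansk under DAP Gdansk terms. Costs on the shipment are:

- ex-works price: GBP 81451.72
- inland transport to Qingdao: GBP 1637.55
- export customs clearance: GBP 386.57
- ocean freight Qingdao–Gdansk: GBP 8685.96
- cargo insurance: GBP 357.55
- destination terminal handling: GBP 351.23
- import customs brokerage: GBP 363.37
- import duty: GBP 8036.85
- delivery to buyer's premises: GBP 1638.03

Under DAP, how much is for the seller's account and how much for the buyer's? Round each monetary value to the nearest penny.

Seller: GBP 94508.61; buyer: GBP 8400.22

DAP: the seller bears all costs to the named destination except import duty and clearance.
Seller's account: goods 81451.72 + inland to port 1637.55 + export clearance 386.57 + freight 8685.96 + insurance 357.55 + destination terminal 351.23 + delivery 1638.03 = 94508.61
Buyer's account: brokerage 363.37 + duty 8036.85 = 8400.22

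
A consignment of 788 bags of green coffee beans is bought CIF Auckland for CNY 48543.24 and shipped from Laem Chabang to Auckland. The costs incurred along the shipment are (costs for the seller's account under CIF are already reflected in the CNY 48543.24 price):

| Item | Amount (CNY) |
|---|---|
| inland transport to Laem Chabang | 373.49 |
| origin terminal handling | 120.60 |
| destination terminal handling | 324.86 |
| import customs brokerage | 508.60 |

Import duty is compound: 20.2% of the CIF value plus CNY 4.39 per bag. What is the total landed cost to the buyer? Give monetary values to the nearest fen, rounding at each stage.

CIF: the seller pays costs through ocean freight and marine insurance to the destination port.
Already in the invoice (seller's account under CIF): inland to port, origin terminal — exclude.
The CIF price already equals the CIF value: 48543.24
Ad valorem component: 48543.24 × 20.2% = 9805.73
Specific component: 788 × 4.39 = 3459.32
Import duty = 9805.73 + 3459.32 = 13265.05
Buyer bears: destination terminal 324.86 + brokerage 508.60 + duty 13265.05 = 14098.51
Landed cost = invoice 48543.24 + 14098.51 = 62641.75

Total landed cost: CNY 62641.75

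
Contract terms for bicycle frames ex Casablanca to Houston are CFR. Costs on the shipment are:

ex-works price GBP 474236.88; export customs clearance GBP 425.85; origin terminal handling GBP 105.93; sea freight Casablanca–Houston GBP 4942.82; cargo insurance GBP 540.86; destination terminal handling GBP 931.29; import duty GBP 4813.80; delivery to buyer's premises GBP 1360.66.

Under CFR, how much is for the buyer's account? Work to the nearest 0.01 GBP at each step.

CFR: the seller pays costs through ocean freight to the destination port, but not insurance.
Seller's account: goods 474236.88 + export clearance 425.85 + origin terminal 105.93 + freight 4942.82 = 479711.48
Buyer's account: insurance 540.86 + destination terminal 931.29 + duty 4813.80 + delivery 1360.66 = 7646.61

Buyer's account: GBP 7646.61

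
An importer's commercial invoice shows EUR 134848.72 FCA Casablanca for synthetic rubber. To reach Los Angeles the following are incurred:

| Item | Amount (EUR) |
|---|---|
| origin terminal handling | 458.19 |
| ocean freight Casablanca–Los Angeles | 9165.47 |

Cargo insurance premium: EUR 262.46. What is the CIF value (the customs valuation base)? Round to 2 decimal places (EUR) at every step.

CIF = FCA price + pre-shipment costs + freight + insurance
CIF = 134848.72 + 458.19 + 9165.47 + 262.46 = 144734.84

CIF value: EUR 144734.84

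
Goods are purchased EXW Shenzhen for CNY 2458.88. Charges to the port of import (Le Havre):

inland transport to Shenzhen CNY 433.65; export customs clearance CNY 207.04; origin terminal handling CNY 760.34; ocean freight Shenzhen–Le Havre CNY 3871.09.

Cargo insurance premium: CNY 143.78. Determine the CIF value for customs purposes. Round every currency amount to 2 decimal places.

CIF = EXW price + pre-shipment costs + freight + insurance
CIF = 2458.88 + 433.65 + 207.04 + 760.34 + 3871.09 + 143.78 = 7874.78

CIF value: CNY 7874.78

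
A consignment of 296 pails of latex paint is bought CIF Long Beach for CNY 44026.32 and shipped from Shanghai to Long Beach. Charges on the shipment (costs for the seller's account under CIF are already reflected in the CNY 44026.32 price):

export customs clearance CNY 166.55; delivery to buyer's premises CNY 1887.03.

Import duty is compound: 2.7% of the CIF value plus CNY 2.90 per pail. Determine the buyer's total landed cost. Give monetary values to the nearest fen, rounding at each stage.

CIF: the seller pays costs through ocean freight and marine insurance to the destination port.
Already in the invoice (seller's account under CIF): export clearance — exclude.
The CIF price already equals the CIF value: 44026.32
Ad valorem component: 44026.32 × 2.7% = 1188.71
Specific component: 296 × 2.90 = 858.40
Import duty = 1188.71 + 858.40 = 2047.11
Buyer bears: delivery 1887.03 + duty 2047.11 = 3934.14
Landed cost = invoice 44026.32 + 3934.14 = 47960.46

Total landed cost: CNY 47960.46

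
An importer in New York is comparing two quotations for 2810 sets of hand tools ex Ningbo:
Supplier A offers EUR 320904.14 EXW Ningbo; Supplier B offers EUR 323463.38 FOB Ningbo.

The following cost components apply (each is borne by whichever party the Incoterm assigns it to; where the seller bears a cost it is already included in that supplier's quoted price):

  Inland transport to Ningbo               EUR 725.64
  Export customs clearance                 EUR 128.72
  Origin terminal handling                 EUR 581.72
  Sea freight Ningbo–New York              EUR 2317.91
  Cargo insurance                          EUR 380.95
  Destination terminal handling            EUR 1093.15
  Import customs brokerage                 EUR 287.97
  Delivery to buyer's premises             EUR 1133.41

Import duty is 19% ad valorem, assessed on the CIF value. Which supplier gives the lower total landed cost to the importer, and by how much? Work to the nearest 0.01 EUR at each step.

Supplier A is cheaper by EUR 1336.56

Supplier A (EXW):
CIF value = EXW price + inland to port + export clearance + origin terminal + freight + insurance = 320904.14 + 725.64 + 128.72 + 581.72 + 2317.91 + 380.95 = 325039.08
Import duty = 325039.08 × 19% = 61757.43
Buyer bears (A): 725.64 + 128.72 + 581.72 + 2317.91 + 380.95 + 1093.15 + 287.97 + 1133.41 = 6649.47
Landed cost (A) = invoice 320904.14 + 6649.47 + duty 61757.43 = 389311.04
Supplier B (FOB):
CIF value = FOB price + freight + insurance = 323463.38 + 2317.91 + 380.95 = 326162.24
Import duty = 326162.24 × 19% = 61970.83
Buyer bears (B): 2317.91 + 380.95 + 1093.15 + 287.97 + 1133.41 = 5213.39
Landed cost (B) = invoice 323463.38 + 5213.39 + duty 61970.83 = 390647.60
Difference = |389311.04 − 390647.60| = 1336.56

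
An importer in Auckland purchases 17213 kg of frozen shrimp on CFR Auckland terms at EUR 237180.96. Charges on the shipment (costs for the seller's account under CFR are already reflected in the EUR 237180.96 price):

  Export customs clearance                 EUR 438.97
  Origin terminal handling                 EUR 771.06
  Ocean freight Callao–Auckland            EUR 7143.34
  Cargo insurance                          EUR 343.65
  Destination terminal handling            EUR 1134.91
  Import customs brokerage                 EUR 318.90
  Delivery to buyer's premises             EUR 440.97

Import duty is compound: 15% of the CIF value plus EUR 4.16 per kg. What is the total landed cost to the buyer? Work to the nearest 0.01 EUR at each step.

CFR: the seller pays costs through ocean freight to the destination port, but not insurance.
Already in the invoice (seller's account under CFR): export clearance, origin terminal, freight — exclude.
CIF value = CFR price + insurance = 237180.96 + 343.65 = 237524.61
Ad valorem component: 237524.61 × 15% = 35628.69
Specific component: 17213 × 4.16 = 71606.08
Import duty = 35628.69 + 71606.08 = 107234.77
Buyer bears: insurance 343.65 + destination terminal 1134.91 + brokerage 318.90 + delivery 440.97 + duty 107234.77 = 109473.20
Landed cost = invoice 237180.96 + 109473.20 = 346654.16

Total landed cost: EUR 346654.16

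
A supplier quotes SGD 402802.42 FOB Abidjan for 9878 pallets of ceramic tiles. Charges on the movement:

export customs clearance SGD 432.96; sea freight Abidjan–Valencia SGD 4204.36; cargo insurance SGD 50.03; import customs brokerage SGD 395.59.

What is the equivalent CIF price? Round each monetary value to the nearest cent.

Not relevant to the conversion: export clearance — on the seller under both FOB and CIF; already in the FOB price and stays in the CIF price. brokerage — on the buyer under both terms; not part of either seller's price.
From FOB to CIF, the seller additionally bears: freight, insurance.
CIF price = 402802.42 + 4204.36 + 50.03 = 407056.81

CIF price: SGD 407056.81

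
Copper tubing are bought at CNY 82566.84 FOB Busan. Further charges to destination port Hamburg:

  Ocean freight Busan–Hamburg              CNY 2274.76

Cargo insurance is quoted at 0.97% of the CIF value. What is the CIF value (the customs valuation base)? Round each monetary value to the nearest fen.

CIF value: CNY 85672.62

Let C be the CIF value. C = FOB price + freight + 0.97% × C
C − 0.97% × C = 82566.84 + 2274.76
0.9903 × C = 84841.60
C = 84841.60 / 0.9903 = 85672.62
Insurance premium = 0.97% × 85672.62 = 831.02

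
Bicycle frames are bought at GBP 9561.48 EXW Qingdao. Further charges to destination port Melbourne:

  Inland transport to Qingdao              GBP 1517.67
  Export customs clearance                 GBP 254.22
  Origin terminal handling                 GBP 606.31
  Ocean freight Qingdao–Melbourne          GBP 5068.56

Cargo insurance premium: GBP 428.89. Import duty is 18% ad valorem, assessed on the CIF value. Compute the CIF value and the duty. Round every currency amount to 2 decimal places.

CIF value: GBP 17437.13; import duty: GBP 3138.68

CIF = EXW price + pre-shipment costs + freight + insurance
CIF = 9561.48 + 1517.67 + 254.22 + 606.31 + 5068.56 + 428.89 = 17437.13
Import duty = 17437.13 × 18% = 3138.68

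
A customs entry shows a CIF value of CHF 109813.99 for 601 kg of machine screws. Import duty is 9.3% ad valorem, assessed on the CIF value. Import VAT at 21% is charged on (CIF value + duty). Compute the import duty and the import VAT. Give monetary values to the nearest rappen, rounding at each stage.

Import duty = 109813.99 × 9.3% = 10212.70
VAT base = CIF + duty = 109813.99 + 10212.70 = 120026.69
Import VAT = 120026.69 × 21% = 25205.60

Import duty: CHF 10212.70; import VAT: CHF 25205.60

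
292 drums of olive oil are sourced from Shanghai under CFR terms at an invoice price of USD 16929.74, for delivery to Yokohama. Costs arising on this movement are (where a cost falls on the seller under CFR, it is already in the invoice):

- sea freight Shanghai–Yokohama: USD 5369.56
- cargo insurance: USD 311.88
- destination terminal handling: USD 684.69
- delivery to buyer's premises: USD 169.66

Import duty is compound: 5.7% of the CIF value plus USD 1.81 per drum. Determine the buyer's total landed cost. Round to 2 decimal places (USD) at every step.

Total landed cost: USD 19607.26

CFR: the seller pays costs through ocean freight to the destination port, but not insurance.
Already in the invoice (seller's account under CFR): freight — exclude.
CIF value = CFR price + insurance = 16929.74 + 311.88 = 17241.62
Ad valorem component: 17241.62 × 5.7% = 982.77
Specific component: 292 × 1.81 = 528.52
Import duty = 982.77 + 528.52 = 1511.29
Buyer bears: insurance 311.88 + destination terminal 684.69 + delivery 169.66 + duty 1511.29 = 2677.52
Landed cost = invoice 16929.74 + 2677.52 = 19607.26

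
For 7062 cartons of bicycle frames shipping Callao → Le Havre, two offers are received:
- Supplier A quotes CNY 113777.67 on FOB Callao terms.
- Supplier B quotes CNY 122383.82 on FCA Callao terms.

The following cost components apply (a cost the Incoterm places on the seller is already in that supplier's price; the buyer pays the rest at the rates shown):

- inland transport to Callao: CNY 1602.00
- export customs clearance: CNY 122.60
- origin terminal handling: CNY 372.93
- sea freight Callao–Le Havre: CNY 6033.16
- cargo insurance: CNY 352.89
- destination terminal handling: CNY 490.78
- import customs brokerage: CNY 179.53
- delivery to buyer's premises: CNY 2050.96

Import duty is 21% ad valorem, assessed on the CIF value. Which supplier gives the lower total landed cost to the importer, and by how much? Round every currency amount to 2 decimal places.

Supplier A (FOB):
CIF value = FOB price + freight + insurance = 113777.67 + 6033.16 + 352.89 = 120163.72
Import duty = 120163.72 × 21% = 25234.38
Buyer bears (A): 6033.16 + 352.89 + 490.78 + 179.53 + 2050.96 = 9107.32
Landed cost (A) = invoice 113777.67 + 9107.32 + duty 25234.38 = 148119.37
Supplier B (FCA):
CIF value = FCA price + origin terminal + freight + insurance = 122383.82 + 372.93 + 6033.16 + 352.89 = 129142.80
Import duty = 129142.80 × 21% = 27119.99
Buyer bears (B): 372.93 + 6033.16 + 352.89 + 490.78 + 179.53 + 2050.96 = 9480.25
Landed cost (B) = invoice 122383.82 + 9480.25 + duty 27119.99 = 158984.06
Difference = |148119.37 − 158984.06| = 10864.69

Supplier A is cheaper by CNY 10864.69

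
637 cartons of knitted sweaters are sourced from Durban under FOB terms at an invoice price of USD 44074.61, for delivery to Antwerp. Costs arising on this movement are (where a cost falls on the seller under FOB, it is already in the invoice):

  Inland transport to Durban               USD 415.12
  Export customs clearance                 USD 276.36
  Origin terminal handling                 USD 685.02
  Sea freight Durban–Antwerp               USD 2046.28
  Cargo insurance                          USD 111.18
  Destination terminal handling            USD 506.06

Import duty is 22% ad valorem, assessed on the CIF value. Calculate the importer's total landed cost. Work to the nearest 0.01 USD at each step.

Total landed cost: USD 56909.19

FOB: the seller bears costs until goods are on board at the origin port; the buyer bears freight, insurance and all costs thereafter.
Already in the invoice (seller's account under FOB): inland to port, export clearance, origin terminal — exclude.
CIF value = FOB price + freight + insurance = 44074.61 + 2046.28 + 111.18 = 46232.07
Import duty = 46232.07 × 22% = 10171.06
Buyer bears: freight 2046.28 + insurance 111.18 + destination terminal 506.06 + duty 10171.06 = 12834.58
Landed cost = invoice 44074.61 + 12834.58 = 56909.19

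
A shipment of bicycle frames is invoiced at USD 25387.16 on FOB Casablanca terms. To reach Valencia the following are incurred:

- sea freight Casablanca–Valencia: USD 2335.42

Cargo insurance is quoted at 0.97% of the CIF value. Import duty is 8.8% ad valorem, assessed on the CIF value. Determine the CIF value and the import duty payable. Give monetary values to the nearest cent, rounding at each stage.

Let C be the CIF value. C = FOB price + freight + 0.97% × C
C − 0.97% × C = 25387.16 + 2335.42
0.9903 × C = 27722.58
C = 27722.58 / 0.9903 = 27994.12
Insurance premium = 0.97% × 27994.12 = 271.54
Import duty = 27994.12 × 8.8% = 2463.48

CIF value: USD 27994.12; import duty: USD 2463.48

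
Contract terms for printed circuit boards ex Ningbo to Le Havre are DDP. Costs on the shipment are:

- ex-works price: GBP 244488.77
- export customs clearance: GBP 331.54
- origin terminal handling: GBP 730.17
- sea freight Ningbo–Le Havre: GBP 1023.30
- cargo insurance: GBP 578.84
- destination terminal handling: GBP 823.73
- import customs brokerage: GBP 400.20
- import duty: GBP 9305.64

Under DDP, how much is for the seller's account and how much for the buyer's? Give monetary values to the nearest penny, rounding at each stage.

DDP: the seller bears all costs including import duty.
Seller's account: goods 244488.77 + export clearance 331.54 + origin terminal 730.17 + freight 1023.30 + insurance 578.84 + destination terminal 823.73 + brokerage 400.20 + duty 9305.64 = 257682.19
Buyer's account: 0.00

Seller: GBP 257682.19; buyer: GBP 0.00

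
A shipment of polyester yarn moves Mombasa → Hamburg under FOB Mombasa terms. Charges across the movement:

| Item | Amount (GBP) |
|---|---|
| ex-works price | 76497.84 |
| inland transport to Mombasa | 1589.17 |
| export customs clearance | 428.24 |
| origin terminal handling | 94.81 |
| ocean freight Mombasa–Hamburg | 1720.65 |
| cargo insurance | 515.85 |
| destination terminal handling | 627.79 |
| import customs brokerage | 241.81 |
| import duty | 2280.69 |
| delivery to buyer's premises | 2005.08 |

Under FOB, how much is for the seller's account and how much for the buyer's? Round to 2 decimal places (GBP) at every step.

FOB: the seller bears costs until goods are on board at the origin port; the buyer bears freight, insurance and all costs thereafter.
Seller's account: goods 76497.84 + inland to port 1589.17 + export clearance 428.24 + origin terminal 94.81 = 78610.06
Buyer's account: freight 1720.65 + insurance 515.85 + destination terminal 627.79 + brokerage 241.81 + duty 2280.69 + delivery 2005.08 = 7391.87

Seller: GBP 78610.06; buyer: GBP 7391.87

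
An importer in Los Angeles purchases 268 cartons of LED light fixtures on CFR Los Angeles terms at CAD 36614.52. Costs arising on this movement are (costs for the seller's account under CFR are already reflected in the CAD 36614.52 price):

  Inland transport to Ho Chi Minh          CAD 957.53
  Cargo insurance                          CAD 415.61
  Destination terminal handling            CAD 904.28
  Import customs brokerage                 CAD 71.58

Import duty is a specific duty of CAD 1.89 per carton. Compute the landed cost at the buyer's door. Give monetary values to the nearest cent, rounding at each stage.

CFR: the seller pays costs through ocean freight to the destination port, but not insurance.
Already in the invoice (seller's account under CFR): inland to port — exclude.
CIF value = CFR price + insurance = 36614.52 + 415.61 = 37030.13
Import duty = 268 × 1.89 = 506.52
Buyer bears: insurance 415.61 + destination terminal 904.28 + brokerage 71.58 + duty 506.52 = 1897.99
Landed cost = invoice 36614.52 + 1897.99 = 38512.51

Total landed cost: CAD 38512.51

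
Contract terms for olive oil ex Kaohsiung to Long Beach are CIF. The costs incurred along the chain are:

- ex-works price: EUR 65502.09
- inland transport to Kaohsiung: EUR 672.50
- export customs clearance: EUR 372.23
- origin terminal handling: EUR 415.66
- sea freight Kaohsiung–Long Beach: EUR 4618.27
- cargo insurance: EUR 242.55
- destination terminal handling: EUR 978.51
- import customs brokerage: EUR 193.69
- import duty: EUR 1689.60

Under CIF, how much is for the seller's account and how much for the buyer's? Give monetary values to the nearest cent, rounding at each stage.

CIF: the seller pays costs through ocean freight and marine insurance to the destination port.
Seller's account: goods 65502.09 + inland to port 672.50 + export clearance 372.23 + origin terminal 415.66 + freight 4618.27 + insurance 242.55 = 71823.30
Buyer's account: destination terminal 978.51 + brokerage 193.69 + duty 1689.60 = 2861.80

Seller: EUR 71823.30; buyer: EUR 2861.80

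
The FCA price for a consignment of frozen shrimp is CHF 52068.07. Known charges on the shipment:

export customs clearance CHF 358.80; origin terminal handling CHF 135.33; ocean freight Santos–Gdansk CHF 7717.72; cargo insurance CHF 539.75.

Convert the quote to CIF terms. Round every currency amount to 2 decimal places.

Not relevant to the conversion: export clearance — on the seller under both FCA and CIF; already in the FCA price and stays in the CIF price.
From FCA to CIF, the seller additionally bears: origin terminal, freight, insurance.
CIF price = 52068.07 + 135.33 + 7717.72 + 539.75 = 60460.87

CIF price: CHF 60460.87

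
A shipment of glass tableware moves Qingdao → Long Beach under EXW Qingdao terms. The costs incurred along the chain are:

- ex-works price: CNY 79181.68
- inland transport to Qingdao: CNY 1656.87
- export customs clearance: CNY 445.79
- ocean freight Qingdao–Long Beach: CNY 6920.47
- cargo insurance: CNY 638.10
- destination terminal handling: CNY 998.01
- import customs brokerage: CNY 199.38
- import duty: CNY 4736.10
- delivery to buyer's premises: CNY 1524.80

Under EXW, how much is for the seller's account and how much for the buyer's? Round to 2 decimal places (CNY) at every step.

Seller: CNY 79181.68; buyer: CNY 17119.52

EXW: the seller makes goods available at their premises; the buyer bears all onward costs.
Seller's account: goods 79181.68 = 79181.68
Buyer's account: inland to port 1656.87 + export clearance 445.79 + freight 6920.47 + insurance 638.10 + destination terminal 998.01 + brokerage 199.38 + duty 4736.10 + delivery 1524.80 = 17119.52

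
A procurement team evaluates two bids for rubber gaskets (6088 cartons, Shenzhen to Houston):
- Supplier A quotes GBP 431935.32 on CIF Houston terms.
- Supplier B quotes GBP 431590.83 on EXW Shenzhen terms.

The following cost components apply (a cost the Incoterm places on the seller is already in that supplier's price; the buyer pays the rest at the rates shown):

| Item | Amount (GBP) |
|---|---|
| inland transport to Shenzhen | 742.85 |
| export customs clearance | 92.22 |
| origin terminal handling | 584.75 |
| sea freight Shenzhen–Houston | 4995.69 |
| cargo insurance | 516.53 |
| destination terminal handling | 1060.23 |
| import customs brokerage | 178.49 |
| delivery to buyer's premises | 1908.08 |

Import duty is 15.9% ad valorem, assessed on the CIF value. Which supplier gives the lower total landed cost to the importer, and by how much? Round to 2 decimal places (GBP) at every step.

Supplier A (CIF):
The CIF price already equals the CIF value: 431935.32
Import duty = 431935.32 × 15.9% = 68677.72
Buyer bears (A): 1060.23 + 178.49 + 1908.08 = 3146.80
Landed cost (A) = invoice 431935.32 + 3146.80 + duty 68677.72 = 503759.84
Supplier B (EXW):
CIF value = EXW price + inland to port + export clearance + origin terminal + freight + insurance = 431590.83 + 742.85 + 92.22 + 584.75 + 4995.69 + 516.53 = 438522.87
Import duty = 438522.87 × 15.9% = 69725.14
Buyer bears (B): 742.85 + 92.22 + 584.75 + 4995.69 + 516.53 + 1060.23 + 178.49 + 1908.08 = 10078.84
Landed cost (B) = invoice 431590.83 + 10078.84 + duty 69725.14 = 511394.81
Difference = |503759.84 − 511394.81| = 7634.97

Supplier A is cheaper by GBP 7634.97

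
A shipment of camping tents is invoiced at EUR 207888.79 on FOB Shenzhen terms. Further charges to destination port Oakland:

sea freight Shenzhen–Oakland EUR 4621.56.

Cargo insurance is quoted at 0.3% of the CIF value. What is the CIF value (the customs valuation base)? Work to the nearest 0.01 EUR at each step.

Let C be the CIF value. C = FOB price + freight + 0.3% × C
C − 0.3% × C = 207888.79 + 4621.56
0.997 × C = 212510.35
C = 212510.35 / 0.997 = 213149.80
Insurance premium = 0.3% × 213149.80 = 639.45

CIF value: EUR 213149.80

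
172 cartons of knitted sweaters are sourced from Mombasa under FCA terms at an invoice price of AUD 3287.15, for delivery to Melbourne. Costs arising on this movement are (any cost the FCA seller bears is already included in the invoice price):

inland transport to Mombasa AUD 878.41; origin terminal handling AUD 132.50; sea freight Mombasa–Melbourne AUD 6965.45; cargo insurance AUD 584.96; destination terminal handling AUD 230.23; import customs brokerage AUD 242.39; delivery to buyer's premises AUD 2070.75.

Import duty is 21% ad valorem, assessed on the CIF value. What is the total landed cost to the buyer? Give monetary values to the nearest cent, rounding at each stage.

Total landed cost: AUD 15817.14

FCA: the seller delivers export-cleared goods to the carrier; the buyer bears costs from that point.
Already in the invoice (seller's account under FCA): inland to port — exclude.
CIF value = FCA price + origin terminal + freight + insurance = 3287.15 + 132.50 + 6965.45 + 584.96 = 10970.06
Import duty = 10970.06 × 21% = 2303.71
Buyer bears: origin terminal 132.50 + freight 6965.45 + insurance 584.96 + destination terminal 230.23 + brokerage 242.39 + delivery 2070.75 + duty 2303.71 = 12529.99
Landed cost = invoice 3287.15 + 12529.99 = 15817.14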